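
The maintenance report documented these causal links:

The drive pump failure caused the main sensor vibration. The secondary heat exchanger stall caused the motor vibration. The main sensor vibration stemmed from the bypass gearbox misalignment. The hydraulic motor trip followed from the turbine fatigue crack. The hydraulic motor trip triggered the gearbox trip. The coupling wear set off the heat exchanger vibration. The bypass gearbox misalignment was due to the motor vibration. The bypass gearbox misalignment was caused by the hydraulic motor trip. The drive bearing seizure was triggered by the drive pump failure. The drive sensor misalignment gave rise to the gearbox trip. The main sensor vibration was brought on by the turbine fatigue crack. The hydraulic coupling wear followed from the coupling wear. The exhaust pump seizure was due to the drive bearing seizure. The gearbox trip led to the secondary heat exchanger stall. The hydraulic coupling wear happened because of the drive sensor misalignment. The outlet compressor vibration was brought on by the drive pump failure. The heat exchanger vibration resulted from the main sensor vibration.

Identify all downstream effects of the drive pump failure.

the drive bearing seizure, the exhaust pump seizure, the heat exchanger vibration, the main sensor vibration, the outlet compressor vibration

Direct effects: the drive bearing seizure, the outlet compressor vibration, the main sensor vibration.
2 steps out: the exhaust pump seizure, the heat exchanger vibration.
Not reachable from it: the coupling wear, the turbine fatigue crack, the hydraulic motor trip, the drive sensor misalignment, the gearbox trip, the secondary heat exchanger stall, the motor vibration, the hydraulic coupling wear, the bypass gearbox misalignment.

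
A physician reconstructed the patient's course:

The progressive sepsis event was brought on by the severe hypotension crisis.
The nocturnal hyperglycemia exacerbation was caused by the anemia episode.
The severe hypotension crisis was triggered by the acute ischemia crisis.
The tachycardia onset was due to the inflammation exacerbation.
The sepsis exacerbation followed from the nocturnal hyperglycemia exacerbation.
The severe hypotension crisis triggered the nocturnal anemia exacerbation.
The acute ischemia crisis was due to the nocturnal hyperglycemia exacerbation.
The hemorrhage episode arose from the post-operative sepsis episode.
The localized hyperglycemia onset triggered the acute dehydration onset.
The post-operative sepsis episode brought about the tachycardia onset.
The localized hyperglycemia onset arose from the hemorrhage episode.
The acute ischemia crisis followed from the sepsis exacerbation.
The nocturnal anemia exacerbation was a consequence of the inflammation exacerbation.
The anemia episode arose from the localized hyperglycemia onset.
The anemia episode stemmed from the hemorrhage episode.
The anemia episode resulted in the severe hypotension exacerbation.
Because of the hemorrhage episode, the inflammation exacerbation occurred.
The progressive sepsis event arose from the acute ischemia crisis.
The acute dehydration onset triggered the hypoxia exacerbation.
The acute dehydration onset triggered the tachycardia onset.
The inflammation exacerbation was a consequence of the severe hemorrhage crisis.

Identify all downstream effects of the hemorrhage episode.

Direct effects: the localized hyperglycemia onset, the anemia episode, the inflammation exacerbation.
2 steps out: the acute dehydration onset, the nocturnal hyperglycemia exacerbation, the severe hypotension exacerbation, the nocturnal anemia exacerbation, the tachycardia onset.
3 steps out: the sepsis exacerbation, the acute ischemia crisis, the hypoxia exacerbation.
4 steps out: the severe hypotension crisis, the progressive sepsis event.
Not reachable from it: the post-operative sepsis episode, the severe hemorrhage crisis.

the acute dehydration onset, the acute ischemia crisis, the anemia episode, the hypoxia exacerbation, the inflammation exacerbation, the localized hyperglycemia onset, the nocturnal anemia exacerbation, the nocturnal hyperglycemia exacerbation, the progressive sepsis event, the sepsis exacerbation, the severe hypotension crisis, the severe hypotension exacerbation, the tachycardia onset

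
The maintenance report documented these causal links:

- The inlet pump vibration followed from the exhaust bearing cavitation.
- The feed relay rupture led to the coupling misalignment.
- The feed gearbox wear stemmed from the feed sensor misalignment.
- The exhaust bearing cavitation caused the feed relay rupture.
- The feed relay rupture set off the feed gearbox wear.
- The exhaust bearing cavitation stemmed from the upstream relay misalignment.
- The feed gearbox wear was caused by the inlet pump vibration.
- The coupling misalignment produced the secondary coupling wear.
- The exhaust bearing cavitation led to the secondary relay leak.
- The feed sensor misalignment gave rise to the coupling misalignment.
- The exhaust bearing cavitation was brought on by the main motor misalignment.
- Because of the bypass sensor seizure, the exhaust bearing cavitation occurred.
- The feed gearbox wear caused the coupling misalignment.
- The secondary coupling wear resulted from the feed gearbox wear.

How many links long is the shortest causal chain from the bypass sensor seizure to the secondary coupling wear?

4

Shortest chain: the bypass sensor seizure → the exhaust bearing cavitation → the inlet pump vibration → the feed gearbox wear → the secondary coupling wear.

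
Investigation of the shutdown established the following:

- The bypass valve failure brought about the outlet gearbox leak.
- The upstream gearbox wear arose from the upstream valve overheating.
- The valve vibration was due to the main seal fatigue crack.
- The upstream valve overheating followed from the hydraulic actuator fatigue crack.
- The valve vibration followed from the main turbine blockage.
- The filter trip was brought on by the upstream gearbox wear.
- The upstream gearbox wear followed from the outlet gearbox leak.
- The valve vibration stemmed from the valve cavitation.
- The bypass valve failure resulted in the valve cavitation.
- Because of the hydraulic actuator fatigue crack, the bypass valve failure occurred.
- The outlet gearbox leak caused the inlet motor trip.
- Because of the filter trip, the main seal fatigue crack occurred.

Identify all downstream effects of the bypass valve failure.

Direct effects: the outlet gearbox leak, the valve cavitation.
2 steps out: the inlet motor trip, the upstream gearbox wear, the valve vibration.
3 steps out: the filter trip.
4 steps out: the main seal fatigue crack.
Not reachable from it: the hydraulic actuator fatigue crack, the upstream valve overheating, the main turbine blockage.

the filter trip, the inlet motor trip, the main seal fatigue crack, the outlet gearbox leak, the upstream gearbox wear, the valve cavitation, the valve vibration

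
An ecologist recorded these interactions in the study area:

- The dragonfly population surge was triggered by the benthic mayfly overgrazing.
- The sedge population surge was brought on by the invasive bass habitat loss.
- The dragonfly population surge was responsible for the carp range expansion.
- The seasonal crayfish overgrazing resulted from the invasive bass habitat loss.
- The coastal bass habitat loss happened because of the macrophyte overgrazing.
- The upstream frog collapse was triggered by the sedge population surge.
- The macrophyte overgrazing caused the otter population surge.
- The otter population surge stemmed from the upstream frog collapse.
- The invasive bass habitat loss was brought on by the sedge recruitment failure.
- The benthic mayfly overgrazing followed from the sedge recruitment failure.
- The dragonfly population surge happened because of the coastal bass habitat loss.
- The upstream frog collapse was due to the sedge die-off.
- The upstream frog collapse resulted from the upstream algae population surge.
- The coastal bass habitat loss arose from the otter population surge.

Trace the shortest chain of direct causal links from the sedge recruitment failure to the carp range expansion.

the sedge recruitment failure → the benthic mayfly overgrazing → the dragonfly population surge → the carp range expansion

the sedge recruitment failure → the benthic mayfly overgrazing
the benthic mayfly overgrazing → the dragonfly population surge
the dragonfly population surge → the carp range expansion
Length: 3 steps.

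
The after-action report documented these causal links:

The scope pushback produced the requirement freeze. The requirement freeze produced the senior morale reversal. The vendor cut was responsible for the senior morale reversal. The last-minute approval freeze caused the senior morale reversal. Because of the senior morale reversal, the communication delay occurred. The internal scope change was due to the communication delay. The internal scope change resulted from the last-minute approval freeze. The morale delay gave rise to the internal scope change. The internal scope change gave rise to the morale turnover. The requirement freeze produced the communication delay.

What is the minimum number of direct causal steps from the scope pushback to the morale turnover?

Shortest chain: the scope pushback → the requirement freeze → the communication delay → the internal scope change → the morale turnover.

4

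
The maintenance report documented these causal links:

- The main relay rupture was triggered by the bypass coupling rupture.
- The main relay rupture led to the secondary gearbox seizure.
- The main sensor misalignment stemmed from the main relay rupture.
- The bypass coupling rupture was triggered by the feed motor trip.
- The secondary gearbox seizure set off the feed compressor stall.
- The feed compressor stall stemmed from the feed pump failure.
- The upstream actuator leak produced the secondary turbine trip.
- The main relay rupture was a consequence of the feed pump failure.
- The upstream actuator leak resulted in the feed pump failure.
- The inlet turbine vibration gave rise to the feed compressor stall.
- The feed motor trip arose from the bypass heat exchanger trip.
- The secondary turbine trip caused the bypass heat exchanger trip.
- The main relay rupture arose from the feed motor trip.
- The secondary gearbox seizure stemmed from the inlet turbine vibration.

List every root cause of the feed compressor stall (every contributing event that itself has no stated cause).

the inlet turbine vibration, the upstream actuator leak

Tracing upstream from the feed compressor stall: the feed compressor stall ← the feed pump failure ← the upstream actuator leak.
A separate upstream branch: the feed compressor stall ← the inlet turbine vibration.
Each of those chain origins has no stated cause.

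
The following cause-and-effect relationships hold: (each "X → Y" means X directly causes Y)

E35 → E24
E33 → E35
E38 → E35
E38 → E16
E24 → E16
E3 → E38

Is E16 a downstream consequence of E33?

Yes

There is a causal chain: E33 → E35 → E24 → E16.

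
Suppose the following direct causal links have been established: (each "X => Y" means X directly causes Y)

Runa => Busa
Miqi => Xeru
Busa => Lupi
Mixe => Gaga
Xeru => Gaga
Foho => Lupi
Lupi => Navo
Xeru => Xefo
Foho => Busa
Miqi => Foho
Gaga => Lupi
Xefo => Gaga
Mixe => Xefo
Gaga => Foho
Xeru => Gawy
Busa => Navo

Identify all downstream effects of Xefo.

Direct effects: Gaga.
2 steps out: Foho, Lupi.
3 steps out: Busa, Navo.
Not reachable from it: Miqi, Mixe, Xeru, Runa, Gawy.

Busa, Foho, Gaga, Lupi, Navo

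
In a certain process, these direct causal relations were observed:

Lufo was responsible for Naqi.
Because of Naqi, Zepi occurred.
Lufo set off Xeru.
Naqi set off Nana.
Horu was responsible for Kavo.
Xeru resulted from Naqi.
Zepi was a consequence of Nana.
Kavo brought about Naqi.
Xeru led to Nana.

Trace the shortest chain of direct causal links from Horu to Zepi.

Horu → Kavo → Naqi → Zepi

Horu → Kavo
Kavo → Naqi
Naqi → Zepi
Length: 3 steps.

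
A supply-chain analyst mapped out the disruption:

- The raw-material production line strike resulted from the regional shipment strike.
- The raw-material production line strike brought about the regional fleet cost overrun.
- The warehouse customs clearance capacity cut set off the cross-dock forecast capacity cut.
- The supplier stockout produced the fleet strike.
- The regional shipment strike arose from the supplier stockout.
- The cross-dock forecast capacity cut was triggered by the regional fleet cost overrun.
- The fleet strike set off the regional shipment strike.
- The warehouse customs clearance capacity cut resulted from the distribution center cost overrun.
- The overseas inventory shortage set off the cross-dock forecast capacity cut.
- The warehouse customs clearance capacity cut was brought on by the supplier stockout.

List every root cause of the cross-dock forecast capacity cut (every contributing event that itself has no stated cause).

Tracing upstream from the cross-dock forecast capacity cut: the cross-dock forecast capacity cut ← the warehouse customs clearance capacity cut ← the supplier stockout.
A separate upstream branch: the cross-dock forecast capacity cut ← the overseas inventory shortage.
A separate upstream branch: the cross-dock forecast capacity cut ← the warehouse customs clearance capacity cut ← the distribution center cost overrun.
Each of those chain origins has no stated cause.

the distribution center cost overrun, the overseas inventory shortage, the supplier stockout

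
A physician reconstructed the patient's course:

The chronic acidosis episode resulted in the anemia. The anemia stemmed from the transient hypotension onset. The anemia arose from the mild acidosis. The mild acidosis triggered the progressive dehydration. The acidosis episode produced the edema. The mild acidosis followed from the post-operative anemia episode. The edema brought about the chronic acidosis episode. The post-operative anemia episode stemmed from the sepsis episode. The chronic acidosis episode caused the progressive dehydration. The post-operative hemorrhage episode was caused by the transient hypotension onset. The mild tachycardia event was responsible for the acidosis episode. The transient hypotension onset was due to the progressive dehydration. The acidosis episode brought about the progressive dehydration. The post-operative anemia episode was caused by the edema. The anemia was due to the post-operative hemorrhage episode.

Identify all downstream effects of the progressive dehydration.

the anemia, the post-operative hemorrhage episode, the transient hypotension onset

Direct effects: the transient hypotension onset.
2 steps out: the post-operative hemorrhage episode, the anemia.
Not reachable from it: the mild tachycardia event, the acidosis episode, the edema, the post-operative anemia episode, the chronic acidosis episode, the mild acidosis, the sepsis episode.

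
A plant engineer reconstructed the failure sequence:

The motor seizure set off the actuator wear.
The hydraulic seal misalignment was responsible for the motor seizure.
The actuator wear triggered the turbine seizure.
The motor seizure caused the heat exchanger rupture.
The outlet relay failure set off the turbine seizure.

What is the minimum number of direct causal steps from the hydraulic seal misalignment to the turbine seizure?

3

Shortest chain: the hydraulic seal misalignment → the motor seizure → the actuator wear → the turbine seizure.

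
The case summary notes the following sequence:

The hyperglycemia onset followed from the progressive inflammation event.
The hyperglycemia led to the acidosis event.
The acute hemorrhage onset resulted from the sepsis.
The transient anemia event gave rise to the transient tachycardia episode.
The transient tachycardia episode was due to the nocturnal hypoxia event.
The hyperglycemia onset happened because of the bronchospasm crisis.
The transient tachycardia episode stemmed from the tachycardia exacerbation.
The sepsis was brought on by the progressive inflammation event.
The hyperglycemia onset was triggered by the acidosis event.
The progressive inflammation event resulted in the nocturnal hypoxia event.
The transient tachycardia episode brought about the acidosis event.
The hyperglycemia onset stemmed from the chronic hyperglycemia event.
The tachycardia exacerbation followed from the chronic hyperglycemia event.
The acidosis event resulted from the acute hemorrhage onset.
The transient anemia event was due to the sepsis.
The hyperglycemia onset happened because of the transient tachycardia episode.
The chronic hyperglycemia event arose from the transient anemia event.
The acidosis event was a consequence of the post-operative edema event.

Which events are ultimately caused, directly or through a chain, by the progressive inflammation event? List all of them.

the acidosis event, the acute hemorrhage onset, the chronic hyperglycemia event, the hyperglycemia onset, the nocturnal hypoxia event, the sepsis, the tachycardia exacerbation, the transient anemia event, the transient tachycardia episode

Direct effects: the sepsis, the nocturnal hypoxia event, the hyperglycemia onset.
2 steps out: the transient anemia event, the acute hemorrhage onset, the transient tachycardia episode.
3 steps out: the chronic hyperglycemia event, the acidosis event.
4 steps out: the tachycardia exacerbation.
Not reachable from it: the post-operative edema event, the bronchospasm crisis, the hyperglycemia.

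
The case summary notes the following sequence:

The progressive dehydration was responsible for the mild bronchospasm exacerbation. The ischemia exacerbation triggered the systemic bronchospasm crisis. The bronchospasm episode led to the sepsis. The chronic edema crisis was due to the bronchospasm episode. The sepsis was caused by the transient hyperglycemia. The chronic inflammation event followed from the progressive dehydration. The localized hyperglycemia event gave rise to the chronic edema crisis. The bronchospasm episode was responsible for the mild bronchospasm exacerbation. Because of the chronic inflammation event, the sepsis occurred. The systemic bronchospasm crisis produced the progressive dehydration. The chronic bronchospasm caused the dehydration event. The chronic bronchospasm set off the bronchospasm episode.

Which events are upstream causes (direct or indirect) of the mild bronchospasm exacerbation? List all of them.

the bronchospasm episode, the chronic bronchospasm, the ischemia exacerbation, the progressive dehydration, the systemic bronchospasm crisis

Immediate causes of the mild bronchospasm exacerbation: the progressive dehydration, the bronchospasm episode.
Further upstream: the ischemia exacerbation, the systemic bronchospasm crisis, the chronic bronchospasm.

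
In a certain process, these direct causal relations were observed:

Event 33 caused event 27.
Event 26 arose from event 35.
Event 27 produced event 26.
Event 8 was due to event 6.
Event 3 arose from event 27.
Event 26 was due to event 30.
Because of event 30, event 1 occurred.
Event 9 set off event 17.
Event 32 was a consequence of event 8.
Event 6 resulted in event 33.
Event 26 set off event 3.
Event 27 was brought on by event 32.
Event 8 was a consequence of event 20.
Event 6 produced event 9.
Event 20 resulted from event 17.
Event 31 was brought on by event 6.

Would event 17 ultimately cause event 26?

There is a causal chain: event 17 → event 20 → event 8 → event 32 → event 27 → event 26.

Yes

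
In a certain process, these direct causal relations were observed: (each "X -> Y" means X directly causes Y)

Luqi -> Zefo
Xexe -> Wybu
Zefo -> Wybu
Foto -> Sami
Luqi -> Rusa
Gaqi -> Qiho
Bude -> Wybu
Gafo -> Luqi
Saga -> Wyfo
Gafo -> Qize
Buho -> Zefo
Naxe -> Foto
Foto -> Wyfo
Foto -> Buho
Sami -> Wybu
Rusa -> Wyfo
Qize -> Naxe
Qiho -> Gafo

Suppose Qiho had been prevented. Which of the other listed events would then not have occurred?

Buho, Foto, Gafo, Luqi, Naxe, Qize, Rusa, Sami, Zefo

Downstream of Qiho: Gafo, Qize, Luqi, Naxe, Rusa, Foto, Wyfo, Sami, Buho, Zefo, Wybu.
Of those, still caused via another path: Wyfo, Wybu.
The remainder have no surviving cause.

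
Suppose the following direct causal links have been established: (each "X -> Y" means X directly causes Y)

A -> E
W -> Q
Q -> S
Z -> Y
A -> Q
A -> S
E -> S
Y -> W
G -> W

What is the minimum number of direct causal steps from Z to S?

Shortest chain: Z → Y → W → Q → S.

4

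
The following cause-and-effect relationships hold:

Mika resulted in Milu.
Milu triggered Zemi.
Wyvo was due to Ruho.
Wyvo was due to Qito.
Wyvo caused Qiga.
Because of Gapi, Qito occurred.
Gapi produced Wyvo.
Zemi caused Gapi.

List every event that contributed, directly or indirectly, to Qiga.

Gapi, Mika, Milu, Qito, Ruho, Wyvo, Zemi

Immediate cause of Qiga: Wyvo.
Further upstream: Mika, Ruho, Milu, Zemi, Gapi, Qito.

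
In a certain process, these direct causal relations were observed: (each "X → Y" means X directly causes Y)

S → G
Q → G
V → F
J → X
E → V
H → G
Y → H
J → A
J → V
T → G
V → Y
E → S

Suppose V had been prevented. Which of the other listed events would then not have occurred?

F, H, Y

Downstream of V: F, Y, H, G.
Of those, still caused via another path: G.
The remainder have no surviving cause.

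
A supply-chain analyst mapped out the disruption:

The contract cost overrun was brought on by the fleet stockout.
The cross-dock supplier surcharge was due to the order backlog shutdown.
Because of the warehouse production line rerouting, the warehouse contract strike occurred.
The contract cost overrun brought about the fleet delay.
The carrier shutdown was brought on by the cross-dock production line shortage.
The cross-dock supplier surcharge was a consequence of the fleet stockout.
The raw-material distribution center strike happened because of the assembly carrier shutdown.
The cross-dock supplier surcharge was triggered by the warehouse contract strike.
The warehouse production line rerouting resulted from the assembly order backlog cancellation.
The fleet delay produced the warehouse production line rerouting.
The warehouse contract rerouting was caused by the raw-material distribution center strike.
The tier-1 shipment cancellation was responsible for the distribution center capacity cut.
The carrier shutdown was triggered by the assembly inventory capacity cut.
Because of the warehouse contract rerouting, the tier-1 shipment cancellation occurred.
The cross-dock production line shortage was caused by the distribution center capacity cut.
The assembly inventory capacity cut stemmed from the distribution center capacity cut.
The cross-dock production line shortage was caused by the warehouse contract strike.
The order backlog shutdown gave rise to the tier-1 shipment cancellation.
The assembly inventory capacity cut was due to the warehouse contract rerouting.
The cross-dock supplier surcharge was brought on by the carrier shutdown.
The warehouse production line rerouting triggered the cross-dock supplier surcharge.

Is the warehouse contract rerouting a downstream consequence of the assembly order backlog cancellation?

The assembly order backlog cancellation leads to the warehouse production line rerouting, the warehouse contract strike, the cross-dock production line shortage, the carrier shutdown, the cross-dock supplier surcharge; the warehouse contract rerouting is not among them.

No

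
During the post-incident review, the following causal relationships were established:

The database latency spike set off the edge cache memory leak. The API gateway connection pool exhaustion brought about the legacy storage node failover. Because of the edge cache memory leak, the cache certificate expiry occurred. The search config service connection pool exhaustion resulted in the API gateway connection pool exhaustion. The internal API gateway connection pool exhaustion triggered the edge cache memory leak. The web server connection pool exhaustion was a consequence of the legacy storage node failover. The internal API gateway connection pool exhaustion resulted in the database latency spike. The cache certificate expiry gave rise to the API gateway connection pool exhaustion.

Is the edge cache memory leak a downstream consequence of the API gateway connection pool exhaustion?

No

The API gateway connection pool exhaustion leads to the legacy storage node failover, the web server connection pool exhaustion; the edge cache memory leak is not among them.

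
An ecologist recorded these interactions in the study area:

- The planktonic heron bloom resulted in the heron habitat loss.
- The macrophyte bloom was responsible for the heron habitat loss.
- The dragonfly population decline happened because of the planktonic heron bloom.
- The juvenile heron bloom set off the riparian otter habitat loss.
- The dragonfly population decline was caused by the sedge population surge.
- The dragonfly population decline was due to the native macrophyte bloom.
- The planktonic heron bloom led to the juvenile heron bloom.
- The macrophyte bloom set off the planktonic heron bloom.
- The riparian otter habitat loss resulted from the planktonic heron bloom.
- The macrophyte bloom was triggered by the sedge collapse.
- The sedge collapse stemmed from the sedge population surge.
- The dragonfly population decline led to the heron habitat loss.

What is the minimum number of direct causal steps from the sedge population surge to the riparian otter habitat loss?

4

Shortest chain: the sedge population surge → the sedge collapse → the macrophyte bloom → the planktonic heron bloom → the riparian otter habitat loss.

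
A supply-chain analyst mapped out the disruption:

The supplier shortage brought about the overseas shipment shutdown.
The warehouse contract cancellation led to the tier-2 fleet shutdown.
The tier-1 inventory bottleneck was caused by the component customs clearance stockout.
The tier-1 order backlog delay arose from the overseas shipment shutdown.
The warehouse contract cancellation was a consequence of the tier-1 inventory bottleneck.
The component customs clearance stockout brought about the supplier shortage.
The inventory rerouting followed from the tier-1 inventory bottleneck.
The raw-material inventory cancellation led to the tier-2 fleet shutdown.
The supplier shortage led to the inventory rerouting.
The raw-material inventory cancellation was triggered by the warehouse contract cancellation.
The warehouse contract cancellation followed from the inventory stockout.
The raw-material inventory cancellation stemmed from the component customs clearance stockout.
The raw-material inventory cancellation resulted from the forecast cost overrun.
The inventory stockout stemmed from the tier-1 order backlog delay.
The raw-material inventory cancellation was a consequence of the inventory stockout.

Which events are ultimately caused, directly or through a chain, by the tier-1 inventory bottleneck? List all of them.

the inventory rerouting, the raw-material inventory cancellation, the tier-2 fleet shutdown, the warehouse contract cancellation

Direct effects: the inventory rerouting, the warehouse contract cancellation.
2 steps out: the raw-material inventory cancellation, the tier-2 fleet shutdown.
Not reachable from it: the component customs clearance stockout, the supplier shortage, the overseas shipment shutdown, the tier-1 order backlog delay, the inventory stockout, the forecast cost overrun.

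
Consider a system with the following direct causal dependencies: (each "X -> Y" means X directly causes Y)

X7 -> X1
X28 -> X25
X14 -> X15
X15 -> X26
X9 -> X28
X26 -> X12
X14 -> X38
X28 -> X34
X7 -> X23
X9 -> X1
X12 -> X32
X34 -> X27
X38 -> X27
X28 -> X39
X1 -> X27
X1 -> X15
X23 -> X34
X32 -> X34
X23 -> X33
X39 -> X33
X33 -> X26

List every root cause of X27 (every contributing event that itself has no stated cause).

Tracing upstream from X27: X27 ← X1 ← X7.
A separate upstream branch: X27 ← X1 ← X9.
A separate upstream branch: X27 ← X38 ← X14.
Each of those chain origins has no stated cause.

X14, X7, X9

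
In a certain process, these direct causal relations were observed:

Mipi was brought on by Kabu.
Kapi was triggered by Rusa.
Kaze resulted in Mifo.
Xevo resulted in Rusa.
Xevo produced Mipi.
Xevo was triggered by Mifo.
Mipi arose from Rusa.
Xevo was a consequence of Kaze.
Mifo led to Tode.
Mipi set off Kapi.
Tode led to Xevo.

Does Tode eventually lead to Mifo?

Tode leads to Xevo, Rusa, Mipi, Kapi; Mifo is not among them.

No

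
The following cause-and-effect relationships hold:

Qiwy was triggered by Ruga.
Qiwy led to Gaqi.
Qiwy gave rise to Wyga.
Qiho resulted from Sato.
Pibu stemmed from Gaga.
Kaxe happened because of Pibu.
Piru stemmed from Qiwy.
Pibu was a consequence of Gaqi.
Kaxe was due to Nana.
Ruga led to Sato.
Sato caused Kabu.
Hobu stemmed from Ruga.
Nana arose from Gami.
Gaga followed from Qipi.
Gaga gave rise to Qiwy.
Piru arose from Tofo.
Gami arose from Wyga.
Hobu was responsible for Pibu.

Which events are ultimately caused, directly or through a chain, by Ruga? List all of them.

Gami, Gaqi, Hobu, Kabu, Kaxe, Nana, Pibu, Piru, Qiho, Qiwy, Sato, Wyga

Direct effects: Sato, Hobu, Qiwy.
2 steps out: Kabu, Qiho, Wyga, Gaqi, Pibu, Piru.
3 steps out: Gami, Kaxe.
4 steps out: Nana.
Not reachable from it: Qipi, Gaga, Tofo.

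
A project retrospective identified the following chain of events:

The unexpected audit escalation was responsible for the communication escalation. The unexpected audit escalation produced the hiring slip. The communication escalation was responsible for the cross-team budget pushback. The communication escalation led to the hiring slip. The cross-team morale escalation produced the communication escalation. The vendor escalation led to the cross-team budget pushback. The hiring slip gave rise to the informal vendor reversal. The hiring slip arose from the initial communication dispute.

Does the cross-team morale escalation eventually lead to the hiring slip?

Yes

There is a causal chain: the cross-team morale escalation → the communication escalation → the hiring slip.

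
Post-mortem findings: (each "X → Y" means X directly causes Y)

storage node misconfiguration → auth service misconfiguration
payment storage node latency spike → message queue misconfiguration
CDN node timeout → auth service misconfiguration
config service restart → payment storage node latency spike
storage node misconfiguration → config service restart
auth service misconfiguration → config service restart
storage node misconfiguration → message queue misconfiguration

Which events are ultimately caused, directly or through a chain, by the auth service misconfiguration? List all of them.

the config service restart, the message queue misconfiguration, the payment storage node latency spike

Direct effects: the config service restart.
2 steps out: the payment storage node latency spike.
3 steps out: the message queue misconfiguration.
Not reachable from it: the storage node misconfiguration, the CDN node timeout.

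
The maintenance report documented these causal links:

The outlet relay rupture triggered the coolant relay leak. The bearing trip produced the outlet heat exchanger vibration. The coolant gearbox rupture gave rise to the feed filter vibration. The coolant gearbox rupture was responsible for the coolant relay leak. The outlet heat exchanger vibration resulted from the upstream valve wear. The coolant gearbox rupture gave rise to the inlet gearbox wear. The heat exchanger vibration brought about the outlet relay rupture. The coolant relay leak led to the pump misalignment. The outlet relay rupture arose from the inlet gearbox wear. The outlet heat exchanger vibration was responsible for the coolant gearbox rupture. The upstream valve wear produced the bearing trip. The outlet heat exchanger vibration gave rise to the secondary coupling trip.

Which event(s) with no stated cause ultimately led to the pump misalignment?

Tracing upstream from the pump misalignment: the pump misalignment ← the coolant relay leak ← the coolant gearbox rupture ← the outlet heat exchanger vibration ← the upstream valve wear.
A separate upstream branch: the pump misalignment ← the coolant relay leak ← the outlet relay rupture ← the heat exchanger vibration.
Each of those chain origins has no stated cause.

the heat exchanger vibration, the upstream valve wear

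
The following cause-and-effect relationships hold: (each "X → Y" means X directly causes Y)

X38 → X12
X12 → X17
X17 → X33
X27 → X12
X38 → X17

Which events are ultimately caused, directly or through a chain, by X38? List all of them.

X12, X17, X33

Direct effects: X12, X17.
2 steps out: X33.
Not reachable from it: X27.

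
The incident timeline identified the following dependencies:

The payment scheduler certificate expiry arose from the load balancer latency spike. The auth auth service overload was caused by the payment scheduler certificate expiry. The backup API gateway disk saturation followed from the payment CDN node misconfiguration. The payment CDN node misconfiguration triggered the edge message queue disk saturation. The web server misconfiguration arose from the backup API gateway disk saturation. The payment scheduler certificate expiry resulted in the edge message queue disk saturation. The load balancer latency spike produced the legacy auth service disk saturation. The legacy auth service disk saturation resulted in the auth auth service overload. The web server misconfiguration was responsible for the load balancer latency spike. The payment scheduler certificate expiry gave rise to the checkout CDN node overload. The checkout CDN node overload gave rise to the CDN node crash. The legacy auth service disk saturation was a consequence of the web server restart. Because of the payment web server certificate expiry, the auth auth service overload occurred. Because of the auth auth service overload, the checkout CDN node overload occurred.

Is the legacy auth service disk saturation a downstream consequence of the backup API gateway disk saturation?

Yes

There is a causal chain: the backup API gateway disk saturation → the web server misconfiguration → the load balancer latency spike → the legacy auth service disk saturation.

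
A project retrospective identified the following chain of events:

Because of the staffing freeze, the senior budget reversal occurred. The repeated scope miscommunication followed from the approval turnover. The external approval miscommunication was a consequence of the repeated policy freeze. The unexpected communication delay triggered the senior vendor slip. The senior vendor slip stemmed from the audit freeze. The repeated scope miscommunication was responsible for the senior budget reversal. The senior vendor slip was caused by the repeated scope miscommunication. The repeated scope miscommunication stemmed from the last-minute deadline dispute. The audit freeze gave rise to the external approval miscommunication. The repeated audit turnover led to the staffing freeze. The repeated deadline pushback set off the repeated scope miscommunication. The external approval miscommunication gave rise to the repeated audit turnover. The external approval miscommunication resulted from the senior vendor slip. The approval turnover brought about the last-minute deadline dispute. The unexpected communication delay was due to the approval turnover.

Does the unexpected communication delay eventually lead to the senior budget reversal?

Yes

There is a causal chain: the unexpected communication delay → the senior vendor slip → the external approval miscommunication → the repeated audit turnover → the staffing freeze → the senior budget reversal.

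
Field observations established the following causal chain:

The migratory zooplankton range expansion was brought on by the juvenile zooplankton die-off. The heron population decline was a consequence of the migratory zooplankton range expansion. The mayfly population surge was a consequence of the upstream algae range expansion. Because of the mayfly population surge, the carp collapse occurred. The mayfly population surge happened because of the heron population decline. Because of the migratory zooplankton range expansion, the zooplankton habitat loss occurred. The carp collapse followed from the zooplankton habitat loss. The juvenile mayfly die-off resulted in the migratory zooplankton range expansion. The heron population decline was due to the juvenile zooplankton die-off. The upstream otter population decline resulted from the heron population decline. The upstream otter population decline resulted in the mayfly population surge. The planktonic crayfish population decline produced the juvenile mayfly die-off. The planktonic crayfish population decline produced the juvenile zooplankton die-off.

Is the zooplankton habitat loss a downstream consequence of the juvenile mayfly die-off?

There is a causal chain: the juvenile mayfly die-off → the migratory zooplankton range expansion → the zooplankton habitat loss.

Yes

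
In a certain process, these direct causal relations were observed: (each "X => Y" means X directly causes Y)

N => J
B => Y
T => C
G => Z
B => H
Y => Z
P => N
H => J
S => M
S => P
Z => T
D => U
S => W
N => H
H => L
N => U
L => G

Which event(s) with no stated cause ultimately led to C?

B, S

Tracing upstream from C: C ← T ← Z ← G ← L ← H ← N ← P ← S.
A separate upstream branch: C ← T ← Z ← Y ← B.
Each of those chain origins has no stated cause.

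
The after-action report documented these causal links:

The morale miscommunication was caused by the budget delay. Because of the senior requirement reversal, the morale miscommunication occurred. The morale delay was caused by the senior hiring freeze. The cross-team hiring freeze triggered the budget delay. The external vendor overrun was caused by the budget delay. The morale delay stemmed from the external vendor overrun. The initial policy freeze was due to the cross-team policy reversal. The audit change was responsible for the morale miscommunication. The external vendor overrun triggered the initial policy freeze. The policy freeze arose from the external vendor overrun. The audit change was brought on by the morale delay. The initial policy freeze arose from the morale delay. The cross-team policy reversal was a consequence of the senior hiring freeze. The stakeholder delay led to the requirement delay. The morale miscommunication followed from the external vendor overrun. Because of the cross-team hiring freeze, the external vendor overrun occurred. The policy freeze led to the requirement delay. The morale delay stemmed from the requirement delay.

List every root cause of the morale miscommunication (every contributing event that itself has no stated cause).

Tracing upstream from the morale miscommunication: the morale miscommunication ← the audit change ← the morale delay ← the senior hiring freeze.
A separate upstream branch: the morale miscommunication ← the budget delay ← the cross-team hiring freeze.
A separate upstream branch: the morale miscommunication ← the audit change ← the morale delay ← the requirement delay ← the stakeholder delay.
A separate upstream branch: the morale miscommunication ← the senior requirement reversal.
Each of those chain origins has no stated cause.

the cross-team hiring freeze, the senior hiring freeze, the senior requirement reversal, the stakeholder delay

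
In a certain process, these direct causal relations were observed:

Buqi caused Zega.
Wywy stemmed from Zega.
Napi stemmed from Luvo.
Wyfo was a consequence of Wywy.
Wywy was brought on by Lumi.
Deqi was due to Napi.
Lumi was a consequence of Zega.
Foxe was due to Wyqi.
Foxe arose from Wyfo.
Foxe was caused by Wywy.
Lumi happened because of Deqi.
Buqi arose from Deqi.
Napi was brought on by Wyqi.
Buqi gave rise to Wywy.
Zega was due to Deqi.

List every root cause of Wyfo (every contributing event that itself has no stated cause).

Luvo, Wyqi

Tracing upstream from Wyfo: Wyfo ← Wywy ← Buqi ← Deqi ← Napi ← Wyqi.
A separate upstream branch: Wyfo ← Wywy ← Buqi ← Deqi ← Napi ← Luvo.
Each of those chain origins has no stated cause.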